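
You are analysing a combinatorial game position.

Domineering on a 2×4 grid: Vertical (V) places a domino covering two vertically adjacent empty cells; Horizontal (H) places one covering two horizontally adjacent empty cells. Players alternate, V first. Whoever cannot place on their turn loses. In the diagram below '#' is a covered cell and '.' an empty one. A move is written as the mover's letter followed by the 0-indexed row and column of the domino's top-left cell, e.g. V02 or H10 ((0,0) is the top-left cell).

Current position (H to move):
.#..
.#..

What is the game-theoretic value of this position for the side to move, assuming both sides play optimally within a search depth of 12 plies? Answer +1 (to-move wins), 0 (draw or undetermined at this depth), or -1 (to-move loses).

p1 H@[.#../.#..]: H02[.###/.#..]+1* H12[.#../.###]+1
p2 V@[.###/.#..]: V00[####/##..]-1*
p3 H@[####/##..]: H12[####/####]+1*
p4 V@[####/####] terminal -1; root [.#../.#..] d12

value(.#../.#.., H) = +1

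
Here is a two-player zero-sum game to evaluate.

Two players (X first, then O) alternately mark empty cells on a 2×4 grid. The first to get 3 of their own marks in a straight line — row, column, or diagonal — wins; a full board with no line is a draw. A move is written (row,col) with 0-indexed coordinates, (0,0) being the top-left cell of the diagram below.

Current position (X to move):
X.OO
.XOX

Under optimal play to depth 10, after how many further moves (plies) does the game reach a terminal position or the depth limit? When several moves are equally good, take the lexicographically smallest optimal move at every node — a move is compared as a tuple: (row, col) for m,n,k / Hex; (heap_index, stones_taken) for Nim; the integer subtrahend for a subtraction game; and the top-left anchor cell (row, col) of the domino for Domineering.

[X.OO/.XOX] X move#1: (0,1):+0/XXOO/.XOX*, (1,0):-1/X.OO/XXOX
[XXOO/.XOX] O move#2: (1,0):+0/XXOO/OXOX*
[XXOO/OXOX] end (terminal +0, X#3); searched X.OO/.XOX to 10

PV length from [X.OO/.XOX]: 2 plies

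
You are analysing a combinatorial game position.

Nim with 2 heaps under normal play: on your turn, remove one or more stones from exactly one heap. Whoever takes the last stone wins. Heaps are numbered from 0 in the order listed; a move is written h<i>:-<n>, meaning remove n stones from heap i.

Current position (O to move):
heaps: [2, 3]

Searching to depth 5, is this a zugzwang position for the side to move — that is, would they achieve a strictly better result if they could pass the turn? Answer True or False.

zugzwang((2,3), O) = False

p1 O@[(2,3)]: h0:-1[(1,3)]-1 h0:-2[(0,3)]-1 h1:-1[(2,2)]+1* h1:-2[(2,1)]-1 h1:-3[(2,0)]-1
p2 X@[(2,2)]: h0:-1[(1,2)]-1* h0:-2[(0,2)]-1 h1:-1[(2,1)]-1 h1:-2[(2,0)]-1
p3 O@[(1,2)]: h0:-1[(0,2)]-1 h1:-1[(1,1)]+1* h1:-2[(1,0)]-1
p4 X@[(1,1)]: h0:-1[(0,1)]-1* h1:-1[(1,0)]-1
p5 O@[(0,1)]: h1:-1[(0,0)]+1*
p6 X@[(0,0)] terminal -1; root [(2,3)] d5
suppose O passes — search the same position with X to move:
pass> p1 X@[(2,3)]: h0:-1[(1,3)]-1 h0:-2[(0,3)]-1 h1:-1[(2,2)]+1* h1:-2[(2,1)]-1 h1:-3[(2,0)]-1
pass> p2 O@[(2,2)]: h0:-1[(1,2)]-1* h0:-2[(0,2)]-1 h1:-1[(2,1)]-1 h1:-2[(2,0)]-1
pass> p3 X@[(1,2)]: h0:-1[(0,2)]-1 h1:-1[(1,1)]+1* h1:-2[(1,0)]-1
pass> p4 O@[(1,1)]: h0:-1[(0,1)]-1* h1:-1[(1,0)]-1
pass> p5 X@[(0,1)]: h1:-1[(0,0)]+1*
pass> p6 O@[(0,0)] terminal -1; root [(2,3)] d5
for O: play +1, pass -1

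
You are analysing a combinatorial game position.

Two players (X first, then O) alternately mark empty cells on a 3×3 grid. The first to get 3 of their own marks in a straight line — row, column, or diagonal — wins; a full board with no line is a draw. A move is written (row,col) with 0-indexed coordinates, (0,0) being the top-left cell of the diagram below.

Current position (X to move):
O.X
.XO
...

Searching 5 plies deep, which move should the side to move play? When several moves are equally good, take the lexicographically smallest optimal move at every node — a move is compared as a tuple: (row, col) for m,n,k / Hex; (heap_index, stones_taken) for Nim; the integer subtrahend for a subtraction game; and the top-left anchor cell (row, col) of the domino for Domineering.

X's best at [O.X/.XO/...]: (0,1)

ply 1, X at O.X/.XO/... | (0,1)=+1→OXX/.XO/...*; (1,0)=+0→O.X/XXO/...; (2,0)=+1→O.X/.XO/X..; (2,1)=+1→O.X/.XO/.X.; (2,2)=+0→O.X/.XO/..X
ply 2, O at OXX/.XO/... | (1,0)=-1→OXX/OXO/...*; (2,0)=-1→OXX/.XO/O..; (2,1)=-1→OXX/.XO/.O.; (2,2)=-1→OXX/.XO/..O
ply 3, X at OXX/OXO/... | (2,0)=+1→OXX/OXO/X..*; (2,1)=+1→OXX/OXO/.X.; (2,2)=-1→OXX/OXO/..X
ply 4: OXX/OXO/X.. is terminal -1 (O); from O.X/.XO/... depth 5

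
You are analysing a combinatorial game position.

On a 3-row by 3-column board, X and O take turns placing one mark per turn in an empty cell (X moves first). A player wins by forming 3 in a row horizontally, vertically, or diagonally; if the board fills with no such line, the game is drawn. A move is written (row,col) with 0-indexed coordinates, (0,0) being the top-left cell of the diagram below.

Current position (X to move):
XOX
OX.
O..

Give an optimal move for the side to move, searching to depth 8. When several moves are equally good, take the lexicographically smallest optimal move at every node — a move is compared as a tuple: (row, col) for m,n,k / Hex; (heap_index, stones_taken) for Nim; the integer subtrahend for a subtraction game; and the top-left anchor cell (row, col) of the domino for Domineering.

X's best at [XOX/OX./O..]: (2,2)

[XOX/OX./O..] X move#1: (1,2):+0/XOX/OXX/O.., (2,1):+0/XOX/OX./OX., (2,2):+1/XOX/OX./O.X*
[XOX/OX./O.X] end (terminal -1, O#2); searched XOX/OX./O.. to 8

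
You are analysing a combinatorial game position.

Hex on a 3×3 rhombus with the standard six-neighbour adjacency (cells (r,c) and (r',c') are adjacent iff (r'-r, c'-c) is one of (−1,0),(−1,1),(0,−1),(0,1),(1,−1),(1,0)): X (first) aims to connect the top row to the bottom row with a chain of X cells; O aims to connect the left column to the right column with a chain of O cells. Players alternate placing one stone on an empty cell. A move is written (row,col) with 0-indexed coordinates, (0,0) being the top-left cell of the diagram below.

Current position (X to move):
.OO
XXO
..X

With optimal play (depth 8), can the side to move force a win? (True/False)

p1 X@[.OO/XXO/..X]: (0,0)[XOO/XXO/..X]+1* (2,0)[.OO/XXO/X.X]-1 (2,1)[.OO/XXO/.XX]-1
p2 O@[XOO/XXO/..X]: (2,0)[XOO/XXO/O.X]-1* (2,1)[XOO/XXO/.OX]-1
p3 X@[XOO/XXO/O.X]: (2,1)[XOO/XXO/OXX]+1*
p4 O@[XOO/XXO/OXX] terminal -1; root [.OO/XXO/..X] d8

X winning at [.OO/XXO/..X]: True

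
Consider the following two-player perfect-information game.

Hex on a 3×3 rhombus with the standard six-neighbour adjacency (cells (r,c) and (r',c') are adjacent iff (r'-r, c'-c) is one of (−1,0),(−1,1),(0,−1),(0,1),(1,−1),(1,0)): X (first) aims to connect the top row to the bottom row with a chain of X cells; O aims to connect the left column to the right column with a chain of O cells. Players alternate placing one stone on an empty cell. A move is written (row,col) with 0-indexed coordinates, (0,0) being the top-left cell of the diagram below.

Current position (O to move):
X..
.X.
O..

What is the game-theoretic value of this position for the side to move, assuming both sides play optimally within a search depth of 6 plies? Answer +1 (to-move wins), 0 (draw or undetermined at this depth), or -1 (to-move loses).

value(X../.X./O.., O) = +1

[X../.X./O..] O move#1: (0,1):-1/XO./.X./O.., (0,2):-1/X.O/.X./O.., (1,0):-1/X../OX./O.., (1,2):-1/X../.XO/O.., (2,1):+1/X../.X./OO.*, (2,2):-1/X../.X./O.O
[X../.X./OO.] X move#2: (0,1):-1/XX./.X./OO.*, (0,2):-1/X.X/.X./OO., (1,0):-1/X../XX./OO., (1,2):-1/X../.XX/OO., (2,2):-1/X../.X./OOX
[XX./.X./OO.] O move#3: (0,2):+1/XXO/.X./OO.*, (1,0):+1/XX./OX./OO., (1,2):+1/XX./.XO/OO., (2,2):+1/XX./.X./OOO
[XXO/.X./OO.] X move#4: (1,0):-1/XXO/XX./OO.*, (1,2):-1/XXO/.XX/OO., (2,2):-1/XXO/.X./OOX
[XXO/XX./OO.] O move#5: (1,2):+1/XXO/XXO/OO.*, (2,2):+1/XXO/XX./OOO
[XXO/XXO/OO.] end (terminal -1, X#6); searched X../.X./O.. to 6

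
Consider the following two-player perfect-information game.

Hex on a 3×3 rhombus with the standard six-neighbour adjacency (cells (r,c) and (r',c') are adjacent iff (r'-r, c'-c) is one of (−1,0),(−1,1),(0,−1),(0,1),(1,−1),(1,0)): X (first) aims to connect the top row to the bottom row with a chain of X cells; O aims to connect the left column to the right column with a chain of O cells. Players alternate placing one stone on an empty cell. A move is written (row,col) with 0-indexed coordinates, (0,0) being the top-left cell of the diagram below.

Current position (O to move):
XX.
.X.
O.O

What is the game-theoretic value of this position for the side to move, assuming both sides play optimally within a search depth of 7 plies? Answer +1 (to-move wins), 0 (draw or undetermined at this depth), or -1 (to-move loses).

value(XX./.X./O.O, O) = +1

ply 1, O at XX./.X./O.O | (0,2)=-1→XXO/.X./O.O; (1,0)=-1→XX./OX./O.O; (1,2)=-1→XX./.XO/O.O; (2,1)=+1→XX./.X./OOO*
ply 2: XX./.X./OOO is terminal -1 (X); from XX./.X./O.O depth 7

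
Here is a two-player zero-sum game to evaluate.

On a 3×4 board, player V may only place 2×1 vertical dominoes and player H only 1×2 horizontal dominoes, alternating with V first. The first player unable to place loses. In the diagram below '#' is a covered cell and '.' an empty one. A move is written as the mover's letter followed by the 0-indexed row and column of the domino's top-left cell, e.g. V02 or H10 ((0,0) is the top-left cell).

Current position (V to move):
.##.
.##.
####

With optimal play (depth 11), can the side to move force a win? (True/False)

[.##./.##./####] V move#1: V00:+1/###./###./####*, V03:+1/.###/.###/####
[###./###./####] end (terminal -1, H#2); searched .##./.##./#### to 11

V winning at [.##./.##./####]: True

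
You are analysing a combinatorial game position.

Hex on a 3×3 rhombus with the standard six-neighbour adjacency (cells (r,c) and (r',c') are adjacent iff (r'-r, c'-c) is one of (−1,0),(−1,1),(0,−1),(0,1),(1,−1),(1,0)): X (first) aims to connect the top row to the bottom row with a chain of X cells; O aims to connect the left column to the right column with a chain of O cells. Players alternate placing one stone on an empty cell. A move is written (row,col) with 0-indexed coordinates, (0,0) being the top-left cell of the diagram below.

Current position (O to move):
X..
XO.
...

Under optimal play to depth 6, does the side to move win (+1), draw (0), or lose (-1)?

p1 O@[X../XO./...]: (0,1)[XO./XO./...]-1 (0,2)[X.O/XO./...]-1 (1,2)[X../XOO/...]-1 (2,0)[X../XO./O..]+1* (2,1)[X../XO./.O.]-1 (2,2)[X../XO./..O]-1
p2 X@[X../XO./O..]: (0,1)[XX./XO./O..]-1* (0,2)[X.X/XO./O..]-1 (1,2)[X../XOX/O..]-1 (2,1)[X../XO./OX.]-1 (2,2)[X../XO./O.X]-1
p3 O@[XX./XO./O..]: (0,2)[XXO/XO./O..]+1* (1,2)[XX./XOO/O..]+1 (2,1)[XX./XO./OO.]+1 (2,2)[XX./XO./O.O]+1
p4 X@[XXO/XO./O..] terminal -1; root [X../XO./...] d6

value(X../XO./..., O) = +1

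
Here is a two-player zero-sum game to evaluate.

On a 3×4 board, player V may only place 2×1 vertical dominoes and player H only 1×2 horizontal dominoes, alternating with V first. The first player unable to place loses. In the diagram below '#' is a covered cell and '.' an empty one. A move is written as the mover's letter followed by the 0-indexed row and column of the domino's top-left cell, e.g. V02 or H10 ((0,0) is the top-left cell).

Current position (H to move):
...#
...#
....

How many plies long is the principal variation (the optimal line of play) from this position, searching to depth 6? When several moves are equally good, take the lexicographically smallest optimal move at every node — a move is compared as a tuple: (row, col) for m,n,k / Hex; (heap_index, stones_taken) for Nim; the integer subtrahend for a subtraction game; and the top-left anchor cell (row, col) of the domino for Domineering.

ply 1, H at ...#/...#/.... | H00=-1→##.#/...#/....; H01=-1→.###/...#/....; H10=+1→...#/##.#/....*; H11=+1→...#/.###/....; H20=-1→...#/...#/##..; H21=-1→...#/...#/.##.; H22=-1→...#/...#/..##
ply 2, V at ...#/##.#/.... | V02=-1→..##/####/....*; V12=-1→...#/####/..#.
ply 3, H at ..##/####/.... | H00=+1→####/####/....*; H20=+1→..##/####/##..; H21=+1→..##/####/.##.; H22=+1→..##/####/..##
ply 4: ####/####/.... is terminal -1 (V); from ...#/...#/.... depth 6

PV length from [...#/...#/....]: 3 plies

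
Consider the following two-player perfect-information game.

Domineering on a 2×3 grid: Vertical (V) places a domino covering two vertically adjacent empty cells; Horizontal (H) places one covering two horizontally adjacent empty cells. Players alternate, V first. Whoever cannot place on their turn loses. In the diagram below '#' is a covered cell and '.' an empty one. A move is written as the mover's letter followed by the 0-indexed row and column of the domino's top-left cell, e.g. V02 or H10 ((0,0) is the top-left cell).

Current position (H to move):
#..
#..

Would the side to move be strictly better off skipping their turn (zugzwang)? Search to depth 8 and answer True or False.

zugzwang(#../#.., H) = False

ply 1, H at #../#.. | H01=+1→###/#..*; H11=+1→#../###
ply 2: ###/#.. is terminal -1 (V); from #../#.. depth 8
suppose H passes — search the same position with V to move:
pass> ply 1, V at #../#.. | V01=+1→##./##.*; V02=+1→#.#/#.#
pass> ply 2: ##./##. is terminal -1 (H); from #../#.. depth 8
for H: play +1, pass -1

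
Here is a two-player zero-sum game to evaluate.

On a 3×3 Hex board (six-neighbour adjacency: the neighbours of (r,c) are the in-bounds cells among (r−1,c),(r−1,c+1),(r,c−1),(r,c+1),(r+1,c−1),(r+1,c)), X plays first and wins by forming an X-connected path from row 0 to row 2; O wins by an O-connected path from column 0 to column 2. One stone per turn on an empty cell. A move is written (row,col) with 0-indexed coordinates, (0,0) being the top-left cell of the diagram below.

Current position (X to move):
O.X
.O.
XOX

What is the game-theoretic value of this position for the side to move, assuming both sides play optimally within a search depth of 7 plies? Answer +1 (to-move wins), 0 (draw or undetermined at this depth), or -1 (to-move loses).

[O.X/.O./XOX] X move#1: (0,1):+1/OXX/.O./XOX*, (1,0):+1/O.X/XO./XOX, (1,2):+1/O.X/.OX/XOX
[OXX/.O./XOX] O move#2: (1,0):-1/OXX/OO./XOX*, (1,2):-1/OXX/.OO/XOX
[OXX/OO./XOX] X move#3: (1,2):+1/OXX/OOX/XOX*
[OXX/OOX/XOX] end (terminal -1, O#4); searched O.X/.O./XOX to 7

value(O.X/.O./XOX, X) = +1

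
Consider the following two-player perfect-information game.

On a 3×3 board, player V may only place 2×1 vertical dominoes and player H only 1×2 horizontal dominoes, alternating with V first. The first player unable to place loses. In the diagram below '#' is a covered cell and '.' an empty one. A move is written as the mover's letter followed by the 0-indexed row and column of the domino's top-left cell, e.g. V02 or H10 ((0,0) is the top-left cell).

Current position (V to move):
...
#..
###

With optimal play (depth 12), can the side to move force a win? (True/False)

V winning at [.../#../###]: True

p1 V@[.../#../###]: V01[.#./##./###]+1* V02[..#/#.#/###]-1
p2 H@[.#./##./###] terminal -1; root [.../#../###] d12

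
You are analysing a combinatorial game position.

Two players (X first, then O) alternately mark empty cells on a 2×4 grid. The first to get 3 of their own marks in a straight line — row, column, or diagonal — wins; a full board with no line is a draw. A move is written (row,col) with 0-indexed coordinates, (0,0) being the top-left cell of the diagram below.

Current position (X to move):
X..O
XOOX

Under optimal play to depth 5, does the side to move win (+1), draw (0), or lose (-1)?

p1 X@[X..O/XOOX]: (0,1)[XX.O/XOOX]+0* (0,2)[X.XO/XOOX]+0
p2 O@[XX.O/XOOX]: (0,2)[XXOO/XOOX]+0*
p3 X@[XXOO/XOOX] terminal +0; root [X..O/XOOX] d5

value(X..O/XOOX, X) = 0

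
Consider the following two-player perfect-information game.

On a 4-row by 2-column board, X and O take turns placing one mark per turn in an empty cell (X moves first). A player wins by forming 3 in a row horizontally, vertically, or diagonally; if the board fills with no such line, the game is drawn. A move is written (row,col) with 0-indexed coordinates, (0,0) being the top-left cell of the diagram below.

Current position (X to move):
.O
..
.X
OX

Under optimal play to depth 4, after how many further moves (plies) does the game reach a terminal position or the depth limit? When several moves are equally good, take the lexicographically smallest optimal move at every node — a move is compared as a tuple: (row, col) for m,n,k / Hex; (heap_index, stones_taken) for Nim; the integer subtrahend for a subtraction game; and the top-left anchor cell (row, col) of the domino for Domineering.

PV length from [.O/../.X/OX]: 1 ply

ply 1, X at .O/../.X/OX | (0,0)=+0→XO/../.X/OX; (1,0)=+0→.O/X./.X/OX; (1,1)=+1→.O/.X/.X/OX*; (2,0)=+0→.O/../XX/OX
ply 2: .O/.X/.X/OX is terminal -1 (O); from .O/../.X/OX depth 4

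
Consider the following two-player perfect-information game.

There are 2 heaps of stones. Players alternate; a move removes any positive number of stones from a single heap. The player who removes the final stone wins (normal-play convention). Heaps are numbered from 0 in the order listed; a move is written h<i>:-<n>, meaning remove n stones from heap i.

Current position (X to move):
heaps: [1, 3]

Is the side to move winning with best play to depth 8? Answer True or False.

ply 1, X at (1,3) | h0:-1=-1→(0,3); h1:-1=-1→(1,2); h1:-2=+1→(1,1)*; h1:-3=-1→(1,0)
ply 2, O at (1,1) | h0:-1=-1→(0,1)*; h1:-1=-1→(1,0)
ply 3, X at (0,1) | h1:-1=+1→(0,0)*
ply 4: (0,0) is terminal -1 (O); from (1,3) depth 8

X winning at [(1,3)]: True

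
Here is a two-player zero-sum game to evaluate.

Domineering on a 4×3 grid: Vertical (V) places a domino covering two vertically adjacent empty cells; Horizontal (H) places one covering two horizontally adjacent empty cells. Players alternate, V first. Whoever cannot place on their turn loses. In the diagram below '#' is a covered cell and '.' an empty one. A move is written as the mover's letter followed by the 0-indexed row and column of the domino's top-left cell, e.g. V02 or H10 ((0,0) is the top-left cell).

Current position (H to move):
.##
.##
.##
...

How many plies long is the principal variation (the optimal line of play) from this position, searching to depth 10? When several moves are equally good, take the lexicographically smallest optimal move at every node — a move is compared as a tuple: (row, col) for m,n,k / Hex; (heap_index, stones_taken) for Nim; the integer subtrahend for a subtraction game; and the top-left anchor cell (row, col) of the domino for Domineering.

ply 1, H at .##/.##/.##/... | H30=-1→.##/.##/.##/##.*; H31=-1→.##/.##/.##/.##
ply 2, V at .##/.##/.##/##. | V00=+1→###/###/.##/##.*; V10=+1→.##/###/###/##.
ply 3: ###/###/.##/##. is terminal -1 (H); from .##/.##/.##/... depth 10

PV length from [.##/.##/.##/...]: 2 plies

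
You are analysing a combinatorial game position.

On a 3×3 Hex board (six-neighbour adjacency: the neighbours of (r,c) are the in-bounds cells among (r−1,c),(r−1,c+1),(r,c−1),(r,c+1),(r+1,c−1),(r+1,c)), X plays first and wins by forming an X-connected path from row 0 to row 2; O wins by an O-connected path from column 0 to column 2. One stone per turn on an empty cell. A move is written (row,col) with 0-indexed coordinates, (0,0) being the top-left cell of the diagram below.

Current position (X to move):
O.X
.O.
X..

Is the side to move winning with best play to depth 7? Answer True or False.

X winning at [O.X/.O./X..]: True

p1 X@[O.X/.O./X..]: (0,1)[OXX/.O./X..]+1* (1,0)[O.X/XO./X..]+1 (1,2)[O.X/.OX/X..]+1 (2,1)[O.X/.O./XX.]-1 (2,2)[O.X/.O./X.X]-1
p2 O@[OXX/.O./X..]: (1,0)[OXX/OO./X..]-1* (1,2)[OXX/.OO/X..]-1 (2,1)[OXX/.O./XO.]-1 (2,2)[OXX/.O./X.O]-1
p3 X@[OXX/OO./X..]: (1,2)[OXX/OOX/X..]+1* (2,1)[OXX/OO./XX.]-1 (2,2)[OXX/OO./X.X]-1
p4 O@[OXX/OOX/X..]: (2,1)[OXX/OOX/XO.]-1* (2,2)[OXX/OOX/X.O]-1
p5 X@[OXX/OOX/XO.]: (2,2)[OXX/OOX/XOX]+1*
p6 O@[OXX/OOX/XOX] terminal -1; root [O.X/.O./X..] d7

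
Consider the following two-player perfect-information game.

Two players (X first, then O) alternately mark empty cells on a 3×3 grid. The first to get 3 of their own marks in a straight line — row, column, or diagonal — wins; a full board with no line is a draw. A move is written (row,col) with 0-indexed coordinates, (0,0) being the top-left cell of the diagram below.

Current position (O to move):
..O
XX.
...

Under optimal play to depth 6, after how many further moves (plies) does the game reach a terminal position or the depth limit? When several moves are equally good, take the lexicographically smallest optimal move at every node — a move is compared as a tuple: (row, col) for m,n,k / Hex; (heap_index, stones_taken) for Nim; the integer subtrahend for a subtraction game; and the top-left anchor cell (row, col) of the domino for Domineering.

PV length from [..O/XX./...]: 6 plies

[..O/XX./...] O move#1: (0,0):-1/O.O/XX./..., (0,1):-1/.OO/XX./..., (1,2):+0/..O/XXO/...*, (2,0):-1/..O/XX./O.., (2,1):-1/..O/XX./.O., (2,2):-1/..O/XX./..O
[..O/XXO/...] X move#2: (0,0):-1/X.O/XXO/..., (0,1):-1/.XO/XXO/..., (2,0):-1/..O/XXO/X.., (2,1):-1/..O/XXO/.X., (2,2):+0/..O/XXO/..X*
[..O/XXO/..X] O move#3: (0,0):+0/O.O/XXO/..X*, (0,1):-1/.OO/XXO/..X, (2,0):-1/..O/XXO/O.X, (2,1):-1/..O/XXO/.OX
[O.O/XXO/..X] X move#4: (0,1):+0/OXO/XXO/..X*, (2,0):-1/O.O/XXO/X.X, (2,1):-1/O.O/XXO/.XX
[OXO/XXO/..X] O move#5: (2,0):-1/OXO/XXO/O.X, (2,1):+0/OXO/XXO/.OX*
[OXO/XXO/.OX] X move#6: (2,0):+0/OXO/XXO/XOX*
[OXO/XXO/XOX] end (terminal +0, O#7); searched ..O/XX./... to 6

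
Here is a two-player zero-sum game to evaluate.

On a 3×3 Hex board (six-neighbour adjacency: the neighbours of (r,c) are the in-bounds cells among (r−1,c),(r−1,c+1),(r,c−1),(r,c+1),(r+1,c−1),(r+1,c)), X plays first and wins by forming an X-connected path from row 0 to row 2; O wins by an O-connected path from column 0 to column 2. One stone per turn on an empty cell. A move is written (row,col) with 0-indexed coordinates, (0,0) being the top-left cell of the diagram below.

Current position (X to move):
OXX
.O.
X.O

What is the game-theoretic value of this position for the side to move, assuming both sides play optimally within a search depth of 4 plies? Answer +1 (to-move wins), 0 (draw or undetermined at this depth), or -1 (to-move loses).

value(OXX/.O./X.O, X) = +1

[OXX/.O./X.O] X move#1: (1,0):+1/OXX/XO./X.O*, (1,2):+1/OXX/.OX/X.O, (2,1):+1/OXX/.O./XXO
[OXX/XO./X.O] end (terminal -1, O#2); searched OXX/.O./X.O to 4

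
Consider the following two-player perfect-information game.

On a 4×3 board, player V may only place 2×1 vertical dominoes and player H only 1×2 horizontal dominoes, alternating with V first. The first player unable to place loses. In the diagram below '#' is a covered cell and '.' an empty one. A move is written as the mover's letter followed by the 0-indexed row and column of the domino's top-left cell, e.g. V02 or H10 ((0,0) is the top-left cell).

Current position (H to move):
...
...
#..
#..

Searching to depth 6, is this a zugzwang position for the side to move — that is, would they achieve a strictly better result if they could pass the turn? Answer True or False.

zugzwang(.../.../#../#.., H) = False

p1 H@[.../.../#../#..]: H00[##./.../#../#..]-1* H01[.##/.../#../#..]-1 H10[.../##./#../#..]-1 H11[.../.##/#../#..]-1 H21[.../.../###/#..]-1 H31[.../.../#../###]-1
p2 V@[##./.../#../#..]: V02[###/..#/#../#..]-1 V11[##./.#./##./#..]+1* V12[##./..#/#.#/#..]+1 V21[##./.../##./##.]+1 V22[##./.../#.#/#.#]+1
p3 H@[##./.#./##./#..]: H31[##./.#./##./###]-1*
p4 V@[##./.#./##./###]: V02[###/.##/##./###]+1* V12[##./.##/###/###]+1
p5 H@[###/.##/##./###] terminal -1; root [.../.../#../#..] d6
if H skipped the turn, V would face:
~ p1 V@[.../.../#../#..]: V00[#../#../#../#..]+1* V01[.#./.#./#../#..]+1 V02[..#/..#/#../#..]+1 V11[.../.#./##./#..]+1 V12[.../..#/#.#/#..]-1 V21[.../.../##./##.]+1 V22[.../.../#.#/#.#]+1
~ p2 H@[#../#../#../#..]: H01[###/#../#../#..]-1* H11[#../###/#../#..]-1 H21[#../#../###/#..]-1 H31[#../#../#../###]-1
~ p3 V@[###/#../#../#..]: V11[###/##./##./#..]+1* V12[###/#.#/#.#/#..]+1 V21[###/#../##./##.]+1 V22[###/#../#.#/#.#]+1
~ p4 H@[###/##./##./#..]: H31[###/##./##./###]-1*
~ p5 V@[###/##./##./###]: V12[###/###/###/###]+1*
~ p6 H@[###/###/###/###] terminal -1; root [.../.../#../#..] d6
compare (H): move=-1 vs pass=-1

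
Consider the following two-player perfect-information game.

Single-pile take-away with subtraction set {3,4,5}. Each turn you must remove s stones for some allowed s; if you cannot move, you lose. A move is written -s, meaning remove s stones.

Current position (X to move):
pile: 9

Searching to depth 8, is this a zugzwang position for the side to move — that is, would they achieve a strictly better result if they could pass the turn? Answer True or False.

ply 1, X at 9 | -3=-1→6*; -4=-1→5; -5=-1→4
ply 2, O at 6 | -3=-1→3; -4=+1→2*; -5=+1→1
ply 3: 2 is terminal -1 (X); from 9 depth 8
if X skipped the turn, O would face:
~ ply 1, O at 9 | -3=-1→6*; -4=-1→5; -5=-1→4
~ ply 2, X at 6 | -3=-1→3; -4=+1→2*; -5=+1→1
~ ply 3: 2 is terminal -1 (O); from 9 depth 8
compare (X): move=-1 vs pass=+1

zugzwang(9, X) = True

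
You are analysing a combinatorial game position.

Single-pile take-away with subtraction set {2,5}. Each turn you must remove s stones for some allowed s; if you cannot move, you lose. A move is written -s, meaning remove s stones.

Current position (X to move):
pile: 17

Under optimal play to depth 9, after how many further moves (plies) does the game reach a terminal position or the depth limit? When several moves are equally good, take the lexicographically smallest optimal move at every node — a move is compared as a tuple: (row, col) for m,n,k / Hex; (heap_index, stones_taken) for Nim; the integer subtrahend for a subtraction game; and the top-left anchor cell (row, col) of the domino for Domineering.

PV length from [17]: 7 plies

[17] X move#1: -2:+1/15*, -5:-1/12
[15] O move#2: -2:-1/13*, -5:-1/10
[13] X move#3: -2:+1/11*, -5:+1/8
[11] O move#4: -2:-1/9*, -5:-1/6
[9] X move#5: -2:+1/7*, -5:+1/4
[7] O move#6: -2:-1/5*, -5:-1/2
[5] X move#7: -2:-1/3, -5:+1/0*
[0] end (terminal -1, O#8); searched 17 to 9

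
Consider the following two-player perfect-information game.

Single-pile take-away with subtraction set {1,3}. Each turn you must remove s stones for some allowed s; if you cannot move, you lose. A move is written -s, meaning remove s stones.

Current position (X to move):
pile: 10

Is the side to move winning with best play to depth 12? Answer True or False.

p1 X@[10]: -1[9]-1* -3[7]-1
p2 O@[9]: -1[8]+1* -3[6]+1
p3 X@[8]: -1[7]-1* -3[5]-1
p4 O@[7]: -1[6]+1* -3[4]+1
p5 X@[6]: -1[5]-1* -3[3]-1
p6 O@[5]: -1[4]+1* -3[2]+1
p7 X@[4]: -1[3]-1* -3[1]-1
p8 O@[3]: -1[2]+1* -3[0]+1
p9 X@[2]: -1[1]-1*
p10 O@[1]: -1[0]+1*
p11 X@[0] terminal -1; root [10] d12

X winning at [10]: False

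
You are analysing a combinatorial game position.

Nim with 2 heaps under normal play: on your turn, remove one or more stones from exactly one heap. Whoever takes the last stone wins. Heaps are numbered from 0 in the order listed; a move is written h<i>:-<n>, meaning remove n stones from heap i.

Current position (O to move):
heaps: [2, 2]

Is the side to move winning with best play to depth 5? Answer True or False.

[(2,2)] O move#1: h0:-1:-1/(1,2)*, h0:-2:-1/(0,2), h1:-1:-1/(2,1), h1:-2:-1/(2,0)
[(1,2)] X move#2: h0:-1:-1/(0,2), h1:-1:+1/(1,1)*, h1:-2:-1/(1,0)
[(1,1)] O move#3: h0:-1:-1/(0,1)*, h1:-1:-1/(1,0)
[(0,1)] X move#4: h1:-1:+1/(0,0)*
[(0,0)] end (terminal -1, O#5); searched (2,2) to 5

O winning at [(2,2)]: False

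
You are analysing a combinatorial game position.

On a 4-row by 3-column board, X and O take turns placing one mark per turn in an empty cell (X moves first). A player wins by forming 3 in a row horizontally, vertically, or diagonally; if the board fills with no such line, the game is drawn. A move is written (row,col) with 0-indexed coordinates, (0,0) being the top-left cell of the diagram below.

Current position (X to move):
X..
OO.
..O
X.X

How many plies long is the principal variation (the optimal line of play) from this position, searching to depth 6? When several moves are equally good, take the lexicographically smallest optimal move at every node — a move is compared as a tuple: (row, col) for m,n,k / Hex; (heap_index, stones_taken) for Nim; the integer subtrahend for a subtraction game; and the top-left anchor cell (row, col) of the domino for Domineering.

PV length from [X../OO./..O/X.X]: 3 plies

ply 1, X at X../OO./..O/X.X | (0,1)=-1→XX./OO./..O/X.X; (0,2)=-1→X.X/OO./..O/X.X; (1,2)=+1→X../OOX/..O/X.X*; (2,0)=-1→X../OO./X.O/X.X; (2,1)=-1→X../OO./.XO/X.X; (3,1)=+1→X../OO./..O/XXX
ply 2, O at X../OOX/..O/X.X | (0,1)=-1→XO./OOX/..O/X.X*; (0,2)=-1→X.O/OOX/..O/X.X; (2,0)=-1→X../OOX/O.O/X.X; (2,1)=-1→X../OOX/.OO/X.X; (3,1)=-1→X../OOX/..O/XOX
ply 3, X at XO./OOX/..O/X.X | (0,2)=-1→XOX/OOX/..O/X.X; (2,0)=-1→XO./OOX/X.O/X.X; (2,1)=+1→XO./OOX/.XO/X.X*; (3,1)=+1→XO./OOX/..O/XXX
ply 4: XO./OOX/.XO/X.X is terminal -1 (O); from X../OO./..O/X.X depth 6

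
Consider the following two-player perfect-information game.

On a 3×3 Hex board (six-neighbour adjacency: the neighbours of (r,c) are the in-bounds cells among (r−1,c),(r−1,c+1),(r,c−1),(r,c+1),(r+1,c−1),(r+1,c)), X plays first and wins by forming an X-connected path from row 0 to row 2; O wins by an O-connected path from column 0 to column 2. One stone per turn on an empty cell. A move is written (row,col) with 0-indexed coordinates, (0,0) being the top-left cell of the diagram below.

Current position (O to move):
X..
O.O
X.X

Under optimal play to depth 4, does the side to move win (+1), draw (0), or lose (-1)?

ply 1, O at X../O.O/X.X | (0,1)=+1→XO./O.O/X.X*; (0,2)=+1→X.O/O.O/X.X; (1,1)=+1→X../OOO/X.X; (2,1)=-1→X../O.O/XOX
ply 2, X at XO./O.O/X.X | (0,2)=-1→XOX/O.O/X.X*; (1,1)=-1→XO./OXO/X.X; (2,1)=-1→XO./O.O/XXX
ply 3, O at XOX/O.O/X.X | (1,1)=+1→XOX/OOO/X.X*; (2,1)=-1→XOX/O.O/XOX
ply 4: XOX/OOO/X.X is terminal -1 (X); from X../O.O/X.X depth 4

value(X../O.O/X.X, O) = +1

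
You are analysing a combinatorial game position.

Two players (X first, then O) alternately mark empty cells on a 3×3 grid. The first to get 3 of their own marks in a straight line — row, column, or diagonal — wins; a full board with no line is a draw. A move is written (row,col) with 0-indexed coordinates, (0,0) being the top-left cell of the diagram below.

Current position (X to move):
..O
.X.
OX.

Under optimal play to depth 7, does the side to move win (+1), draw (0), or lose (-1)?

value(..O/.X./OX., X) = +1

ply 1, X at ..O/.X./OX. | (0,0)=+1→X.O/.X./OX.*; (0,1)=+1→.XO/.X./OX.; (1,0)=+1→..O/XX./OX.; (1,2)=+1→..O/.XX/OX.; (2,2)=+1→..O/.X./OXX
ply 2, O at X.O/.X./OX. | (0,1)=-1→XOO/.X./OX.*; (1,0)=-1→X.O/OX./OX.; (1,2)=-1→X.O/.XO/OX.; (2,2)=-1→X.O/.X./OXO
ply 3, X at XOO/.X./OX. | (1,0)=+1→XOO/XX./OX.*; (1,2)=+1→XOO/.XX/OX.; (2,2)=+1→XOO/.X./OXX
ply 4, O at XOO/XX./OX. | (1,2)=-1→XOO/XXO/OX.*; (2,2)=-1→XOO/XX./OXO
ply 5, X at XOO/XXO/OX. | (2,2)=+1→XOO/XXO/OXX*
ply 6: XOO/XXO/OXX is terminal -1 (O); from ..O/.X./OX. depth 7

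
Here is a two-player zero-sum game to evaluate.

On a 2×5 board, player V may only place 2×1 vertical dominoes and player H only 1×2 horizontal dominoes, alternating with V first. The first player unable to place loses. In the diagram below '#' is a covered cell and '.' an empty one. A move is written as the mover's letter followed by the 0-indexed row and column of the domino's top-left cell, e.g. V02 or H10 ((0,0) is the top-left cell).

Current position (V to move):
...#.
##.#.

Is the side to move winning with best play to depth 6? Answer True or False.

V winning at [...#./##.#.]: True

ply 1, V at ...#./##.#. | V02=+1→..##./####.*; V04=-1→...##/##.##
ply 2, H at ..##./####. | H00=-1→####./####.*
ply 3, V at ####./####. | V04=+1→#####/#####*
ply 4: #####/##### is terminal -1 (H); from ...#./##.#. depth 6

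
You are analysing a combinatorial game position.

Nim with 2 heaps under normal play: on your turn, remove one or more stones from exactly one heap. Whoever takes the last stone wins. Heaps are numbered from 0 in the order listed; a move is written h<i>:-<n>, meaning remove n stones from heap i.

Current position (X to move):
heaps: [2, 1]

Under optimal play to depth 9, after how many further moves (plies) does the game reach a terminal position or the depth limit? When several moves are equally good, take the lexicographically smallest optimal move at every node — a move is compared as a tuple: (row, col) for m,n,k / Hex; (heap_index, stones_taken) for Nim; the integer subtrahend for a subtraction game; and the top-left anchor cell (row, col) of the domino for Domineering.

[(2,1)] X move#1: h0:-1:+1/(1,1)*, h0:-2:-1/(0,1), h1:-1:-1/(2,0)
[(1,1)] O move#2: h0:-1:-1/(0,1)*, h1:-1:-1/(1,0)
[(0,1)] X move#3: h1:-1:+1/(0,0)*
[(0,0)] end (terminal -1, O#4); searched (2,1) to 9

PV length from [(2,1)]: 3 plies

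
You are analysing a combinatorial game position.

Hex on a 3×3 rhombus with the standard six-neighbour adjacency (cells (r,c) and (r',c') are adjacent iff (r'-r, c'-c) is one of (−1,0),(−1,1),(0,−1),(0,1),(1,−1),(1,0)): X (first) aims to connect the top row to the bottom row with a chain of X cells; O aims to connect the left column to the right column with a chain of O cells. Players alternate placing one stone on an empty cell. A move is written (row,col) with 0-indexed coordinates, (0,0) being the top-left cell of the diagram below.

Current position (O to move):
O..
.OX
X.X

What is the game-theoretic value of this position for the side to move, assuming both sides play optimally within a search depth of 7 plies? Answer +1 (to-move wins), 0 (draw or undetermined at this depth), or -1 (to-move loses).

ply 1, O at O../.OX/X.X | (0,1)=-1→OO./.OX/X.X; (0,2)=+1→O.O/.OX/X.X*; (1,0)=-1→O../OOX/X.X; (2,1)=-1→O../.OX/XOX
ply 2, X at O.O/.OX/X.X | (0,1)=-1→OXO/.OX/X.X*; (1,0)=-1→O.O/XOX/X.X; (2,1)=-1→O.O/.OX/XXX
ply 3, O at OXO/.OX/X.X | (1,0)=+1→OXO/OOX/X.X*; (2,1)=-1→OXO/.OX/XOX
ply 4: OXO/OOX/X.X is terminal -1 (X); from O../.OX/X.X depth 7

value(O../.OX/X.X, O) = +1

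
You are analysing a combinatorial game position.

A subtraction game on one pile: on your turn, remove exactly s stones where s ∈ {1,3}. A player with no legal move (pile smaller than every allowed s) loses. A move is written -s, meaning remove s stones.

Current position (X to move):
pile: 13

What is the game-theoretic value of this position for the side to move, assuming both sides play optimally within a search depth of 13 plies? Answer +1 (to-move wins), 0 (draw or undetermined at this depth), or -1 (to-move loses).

p1 X@[13]: -1[12]+1* -3[10]+1
p2 O@[12]: -1[11]-1* -3[9]-1
p3 X@[11]: -1[10]+1* -3[8]+1
p4 O@[10]: -1[9]-1* -3[7]-1
p5 X@[9]: -1[8]+1* -3[6]+1
p6 O@[8]: -1[7]-1* -3[5]-1
p7 X@[7]: -1[6]+1* -3[4]+1
p8 O@[6]: -1[5]-1* -3[3]-1
p9 X@[5]: -1[4]+1* -3[2]+1
p10 O@[4]: -1[3]-1* -3[1]-1
p11 X@[3]: -1[2]+1* -3[0]+1
p12 O@[2]: -1[1]-1*
p13 X@[1]: -1[0]+1*
p14 O@[0] terminal -1; root [13] d13

value(13, X) = +1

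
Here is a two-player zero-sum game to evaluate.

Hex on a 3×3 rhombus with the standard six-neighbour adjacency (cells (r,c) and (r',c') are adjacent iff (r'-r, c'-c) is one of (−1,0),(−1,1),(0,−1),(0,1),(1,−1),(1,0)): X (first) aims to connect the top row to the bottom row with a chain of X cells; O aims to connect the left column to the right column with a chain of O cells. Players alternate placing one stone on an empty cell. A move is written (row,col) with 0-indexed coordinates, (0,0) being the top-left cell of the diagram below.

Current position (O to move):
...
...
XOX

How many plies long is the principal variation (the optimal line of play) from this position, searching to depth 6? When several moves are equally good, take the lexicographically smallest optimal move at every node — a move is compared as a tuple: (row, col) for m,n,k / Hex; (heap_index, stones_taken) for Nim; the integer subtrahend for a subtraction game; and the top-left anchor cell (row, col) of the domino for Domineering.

ply 1, O at .../.../XOX | (0,0)=-1→O../.../XOX*; (0,1)=-1→.O./.../XOX; (0,2)=-1→..O/.../XOX; (1,0)=-1→.../O../XOX; (1,1)=-1→.../.O./XOX; (1,2)=-1→.../..O/XOX
ply 2, X at O../.../XOX | (0,1)=+1→OX./.../XOX*; (0,2)=+1→O.X/.../XOX; (1,0)=+1→O../X../XOX; (1,1)=+1→O../.X./XOX; (1,2)=+1→O../..X/XOX
ply 3, O at OX./.../XOX | (0,2)=-1→OXO/.../XOX*; (1,0)=-1→OX./O../XOX; (1,1)=-1→OX./.O./XOX; (1,2)=-1→OX./..O/XOX
ply 4, X at OXO/.../XOX | (1,0)=+1→OXO/X../XOX*; (1,1)=+1→OXO/.X./XOX; (1,2)=+1→OXO/..X/XOX
ply 5: OXO/X../XOX is terminal -1 (O); from .../.../XOX depth 6

PV length from [.../.../XOX]: 4 plies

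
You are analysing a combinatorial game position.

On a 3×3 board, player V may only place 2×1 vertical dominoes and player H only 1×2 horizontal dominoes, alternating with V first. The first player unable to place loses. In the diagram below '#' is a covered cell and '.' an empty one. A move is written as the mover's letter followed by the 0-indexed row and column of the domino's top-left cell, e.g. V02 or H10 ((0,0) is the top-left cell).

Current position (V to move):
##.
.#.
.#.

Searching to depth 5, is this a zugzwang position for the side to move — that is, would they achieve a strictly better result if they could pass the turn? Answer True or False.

[##./.#./.#.] V move#1: V02:+1/###/.##/.#.*, V10:+1/##./##./##., V12:+1/##./.##/.##
[###/.##/.#.] end (terminal -1, H#2); searched ##./.#./.#. to 5
if V skipped the turn, H would face:
~ [##./.#./.#.] end (terminal -1, H#1); searched ##./.#./.#. to 5
compare (V): move=+1 vs pass=+1

zugzwang(##./.#./.#., V) = False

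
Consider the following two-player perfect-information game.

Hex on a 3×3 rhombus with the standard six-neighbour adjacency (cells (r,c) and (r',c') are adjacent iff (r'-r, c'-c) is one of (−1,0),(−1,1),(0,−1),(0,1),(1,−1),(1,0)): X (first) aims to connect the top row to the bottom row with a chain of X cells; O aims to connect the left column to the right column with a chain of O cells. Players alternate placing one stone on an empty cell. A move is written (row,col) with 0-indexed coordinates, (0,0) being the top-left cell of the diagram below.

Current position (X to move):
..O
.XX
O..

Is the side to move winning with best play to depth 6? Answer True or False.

p1 X@[..O/.XX/O..]: (0,0)[X.O/.XX/O..]+1* (0,1)[.XO/.XX/O..]+1 (1,0)[..O/XXX/O..]+1 (2,1)[..O/.XX/OX.]-1 (2,2)[..O/.XX/O.X]-1
p2 O@[X.O/.XX/O..]: (0,1)[XOO/.XX/O..]-1* (1,0)[X.O/OXX/O..]-1 (2,1)[X.O/.XX/OO.]-1 (2,2)[X.O/.XX/O.O]-1
p3 X@[XOO/.XX/O..]: (1,0)[XOO/XXX/O..]+1* (2,1)[XOO/.XX/OX.]-1 (2,2)[XOO/.XX/O.X]-1
p4 O@[XOO/XXX/O..]: (2,1)[XOO/XXX/OO.]-1* (2,2)[XOO/XXX/O.O]-1
p5 X@[XOO/XXX/OO.]: (2,2)[XOO/XXX/OOX]+1*
p6 O@[XOO/XXX/OOX] terminal -1; root [..O/.XX/O..] d6

X winning at [..O/.XX/O..]: True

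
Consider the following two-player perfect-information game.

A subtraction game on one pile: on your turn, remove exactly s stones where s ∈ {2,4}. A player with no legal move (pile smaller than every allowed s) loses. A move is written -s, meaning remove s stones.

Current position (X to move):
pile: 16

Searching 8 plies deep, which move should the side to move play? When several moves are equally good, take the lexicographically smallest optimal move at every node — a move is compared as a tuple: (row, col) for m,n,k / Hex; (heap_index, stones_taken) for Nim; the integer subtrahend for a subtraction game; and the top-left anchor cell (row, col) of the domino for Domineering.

X's best at [16]: -4

ply 1, X at 16 | -2=-1→14; -4=+1→12*
ply 2, O at 12 | -2=-1→10*; -4=-1→8
ply 3, X at 10 | -2=-1→8; -4=+1→6*
ply 4, O at 6 | -2=-1→4*; -4=-1→2
ply 5, X at 4 | -2=-1→2; -4=+1→0*
ply 6: 0 is terminal -1 (O); from 16 depth 8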